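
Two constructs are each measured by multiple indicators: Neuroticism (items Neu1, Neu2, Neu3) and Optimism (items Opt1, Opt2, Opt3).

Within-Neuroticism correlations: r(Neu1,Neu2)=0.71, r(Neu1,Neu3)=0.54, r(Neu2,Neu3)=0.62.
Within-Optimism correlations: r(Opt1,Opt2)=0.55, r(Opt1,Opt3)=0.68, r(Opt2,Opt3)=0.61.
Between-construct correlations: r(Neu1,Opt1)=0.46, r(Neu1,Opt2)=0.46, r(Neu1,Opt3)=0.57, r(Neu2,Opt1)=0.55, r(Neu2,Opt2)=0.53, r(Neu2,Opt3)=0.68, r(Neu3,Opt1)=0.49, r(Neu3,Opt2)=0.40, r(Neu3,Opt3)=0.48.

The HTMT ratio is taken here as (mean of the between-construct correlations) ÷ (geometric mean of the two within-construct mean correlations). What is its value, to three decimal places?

Mean heterotrait r = 4.62/9 = 0.5133.
Mean within-Neu = 1.87/3 = 0.6233; mean within-Opt = 1.84/3 = 0.6133.
Geometric mean = √(0.6233 × 0.6133) = 0.6183.
HTMT = 0.5133 / 0.6183 = 0.830.

0.830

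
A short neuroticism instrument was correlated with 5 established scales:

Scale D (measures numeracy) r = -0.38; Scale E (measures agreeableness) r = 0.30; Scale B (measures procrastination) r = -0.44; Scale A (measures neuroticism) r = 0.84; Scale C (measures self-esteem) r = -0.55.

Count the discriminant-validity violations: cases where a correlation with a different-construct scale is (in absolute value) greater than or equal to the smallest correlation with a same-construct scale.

Convergent (same construct = neuroticism): Scale A.
Smallest convergent = 0.84. Discriminant |r|: 0.38, 0.30, 0.44, 0.55; count ≥ 0.84 → 0.

0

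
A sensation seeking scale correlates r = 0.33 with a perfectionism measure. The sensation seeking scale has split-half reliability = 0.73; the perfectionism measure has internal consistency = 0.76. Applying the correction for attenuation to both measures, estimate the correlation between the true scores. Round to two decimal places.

0.44

r_true = r_obs / √(r_xx · r_yy) = 0.33 / √(0.73 × 0.76) = 0.33 / √0.5548 = 0.33 / 0.7448 ≈ 0.44.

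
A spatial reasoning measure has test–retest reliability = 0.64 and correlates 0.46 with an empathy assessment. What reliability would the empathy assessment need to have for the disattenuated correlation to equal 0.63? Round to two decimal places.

0.83

r_true = r_obs / √(r_xx · r_yy) ⇒ 0.63 = 0.46 / √(0.64 · r_yy).
√(0.64 · r_yy) = 0.46 / 0.63 = 0.7302; 0.64 · r_yy = 0.5332; r_yy = 0.5332 / 0.64 ≈ 0.83.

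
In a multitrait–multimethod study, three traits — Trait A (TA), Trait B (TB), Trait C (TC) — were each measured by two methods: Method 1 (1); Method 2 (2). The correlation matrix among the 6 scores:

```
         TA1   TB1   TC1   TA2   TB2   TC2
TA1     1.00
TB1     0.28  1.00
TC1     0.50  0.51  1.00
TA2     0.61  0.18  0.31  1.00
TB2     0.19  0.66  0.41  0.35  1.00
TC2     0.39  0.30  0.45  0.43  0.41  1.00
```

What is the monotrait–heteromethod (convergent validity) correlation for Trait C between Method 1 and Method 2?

Same trait (TC), different methods: r(TC1, TC2) = 0.45.

0.45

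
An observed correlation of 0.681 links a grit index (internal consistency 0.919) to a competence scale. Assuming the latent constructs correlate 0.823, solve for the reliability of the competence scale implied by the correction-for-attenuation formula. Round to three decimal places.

0.745

r_true = r_obs / √(r_xx · r_yy) ⇒ 0.823 = 0.681 / √(0.919 · r_yy).
√(0.919 · r_yy) = 0.681 / 0.823 = 0.8275; 0.919 · r_yy = 0.6848; r_yy = 0.6848 / 0.919 ≈ 0.745.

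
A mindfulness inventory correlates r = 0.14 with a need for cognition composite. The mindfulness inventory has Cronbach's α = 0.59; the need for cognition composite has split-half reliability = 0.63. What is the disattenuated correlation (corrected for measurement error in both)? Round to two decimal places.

0.23

r_true = r_obs / √(r_xx · r_yy) = 0.14 / √(0.59 × 0.63) = 0.14 / √0.3717 = 0.14 / 0.6097 ≈ 0.23.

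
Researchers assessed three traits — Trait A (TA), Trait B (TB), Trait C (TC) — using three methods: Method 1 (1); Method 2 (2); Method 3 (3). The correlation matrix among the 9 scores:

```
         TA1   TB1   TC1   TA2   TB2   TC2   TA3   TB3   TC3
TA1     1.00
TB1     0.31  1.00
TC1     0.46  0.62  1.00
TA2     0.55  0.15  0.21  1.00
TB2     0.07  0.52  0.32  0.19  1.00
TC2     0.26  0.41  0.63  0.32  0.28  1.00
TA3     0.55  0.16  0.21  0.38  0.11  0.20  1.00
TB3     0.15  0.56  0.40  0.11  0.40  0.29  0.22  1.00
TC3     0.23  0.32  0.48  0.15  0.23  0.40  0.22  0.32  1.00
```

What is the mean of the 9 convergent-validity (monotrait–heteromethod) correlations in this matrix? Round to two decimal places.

Convergent values: 0.55, 0.55, 0.38, 0.52, 0.56, 0.40, 0.63, 0.48, 0.40; mean = 4.47/9 = 0.50.

0.50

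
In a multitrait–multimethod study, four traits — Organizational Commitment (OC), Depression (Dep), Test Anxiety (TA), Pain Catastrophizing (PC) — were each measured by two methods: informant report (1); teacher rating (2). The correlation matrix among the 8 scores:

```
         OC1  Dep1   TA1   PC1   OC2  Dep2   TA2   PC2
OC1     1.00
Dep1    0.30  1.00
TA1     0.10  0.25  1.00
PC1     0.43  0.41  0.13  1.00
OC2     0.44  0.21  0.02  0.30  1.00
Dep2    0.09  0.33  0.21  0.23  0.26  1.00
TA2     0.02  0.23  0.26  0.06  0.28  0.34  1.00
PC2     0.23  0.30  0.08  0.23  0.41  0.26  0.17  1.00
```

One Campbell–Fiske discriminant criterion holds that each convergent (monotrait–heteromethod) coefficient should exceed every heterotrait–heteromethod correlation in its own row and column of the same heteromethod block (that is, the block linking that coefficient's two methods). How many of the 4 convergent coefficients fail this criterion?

1

Convergent coefficients and their comparison sets:
OC (methods 1·2): 0.44 vs {0.09, 0.21, 0.02, 0.02, 0.23, 0.30} → pass.
Dep (methods 1·2): 0.33 vs {0.21, 0.09, 0.23, 0.21, 0.30, 0.23} → pass.
TA (methods 1·2): 0.26 vs {0.02, 0.02, 0.21, 0.23, 0.08, 0.06} → pass.
PC (methods 1·2): 0.23 vs {0.30, 0.23, 0.23, 0.30, 0.06, 0.08} → fail.
1 of 4 fail.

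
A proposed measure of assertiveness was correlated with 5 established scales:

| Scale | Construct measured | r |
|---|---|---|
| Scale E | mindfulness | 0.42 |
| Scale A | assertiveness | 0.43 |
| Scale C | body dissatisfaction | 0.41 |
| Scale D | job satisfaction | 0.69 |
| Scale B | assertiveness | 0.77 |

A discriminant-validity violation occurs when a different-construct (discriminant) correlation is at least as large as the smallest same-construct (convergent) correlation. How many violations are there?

1

Convergent (same construct = assertiveness): Scale A, Scale B.
Smallest convergent = 0.43. Discriminant values: 0.42, 0.41, 0.69; count ≥ 0.43 → 1.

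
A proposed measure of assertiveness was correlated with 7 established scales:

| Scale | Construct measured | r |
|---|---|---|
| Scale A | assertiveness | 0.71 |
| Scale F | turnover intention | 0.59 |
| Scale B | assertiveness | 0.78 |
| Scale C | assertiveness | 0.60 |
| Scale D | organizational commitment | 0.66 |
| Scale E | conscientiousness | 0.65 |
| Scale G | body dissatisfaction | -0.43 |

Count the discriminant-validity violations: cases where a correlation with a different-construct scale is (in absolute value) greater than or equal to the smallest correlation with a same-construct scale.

Convergent (same construct = assertiveness): Scale A, Scale B, Scale C.
Smallest convergent = 0.60. Discriminant |r|: 0.59, 0.66, 0.65, 0.43; count ≥ 0.60 → 2.

2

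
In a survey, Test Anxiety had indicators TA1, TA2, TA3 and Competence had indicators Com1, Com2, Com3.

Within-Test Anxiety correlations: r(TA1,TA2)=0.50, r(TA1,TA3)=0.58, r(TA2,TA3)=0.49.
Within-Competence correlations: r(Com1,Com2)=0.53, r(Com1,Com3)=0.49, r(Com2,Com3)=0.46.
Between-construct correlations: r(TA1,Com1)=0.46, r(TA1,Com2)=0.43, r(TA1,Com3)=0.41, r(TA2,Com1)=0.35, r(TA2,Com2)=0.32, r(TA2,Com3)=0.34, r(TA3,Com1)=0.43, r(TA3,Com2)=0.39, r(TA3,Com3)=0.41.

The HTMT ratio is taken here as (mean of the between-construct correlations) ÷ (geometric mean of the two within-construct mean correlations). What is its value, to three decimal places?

0.774

Mean heterotrait r = 3.54/9 = 0.3933.
Mean within-TA = 1.57/3 = 0.5233; mean within-Com = 1.48/3 = 0.4933.
Geometric mean = √(0.5233 × 0.4933) = 0.5081.
HTMT = 0.3933 / 0.5081 = 0.774.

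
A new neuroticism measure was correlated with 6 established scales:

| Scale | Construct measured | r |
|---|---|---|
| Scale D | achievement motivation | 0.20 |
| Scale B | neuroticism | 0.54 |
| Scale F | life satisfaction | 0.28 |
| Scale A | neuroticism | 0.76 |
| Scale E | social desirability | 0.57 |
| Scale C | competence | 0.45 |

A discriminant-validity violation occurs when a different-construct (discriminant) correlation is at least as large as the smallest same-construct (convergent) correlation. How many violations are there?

1

Convergent (same construct = neuroticism): Scale B, Scale A.
Smallest convergent = 0.54. Discriminant values: 0.20, 0.28, 0.57, 0.45; count ≥ 0.54 → 1.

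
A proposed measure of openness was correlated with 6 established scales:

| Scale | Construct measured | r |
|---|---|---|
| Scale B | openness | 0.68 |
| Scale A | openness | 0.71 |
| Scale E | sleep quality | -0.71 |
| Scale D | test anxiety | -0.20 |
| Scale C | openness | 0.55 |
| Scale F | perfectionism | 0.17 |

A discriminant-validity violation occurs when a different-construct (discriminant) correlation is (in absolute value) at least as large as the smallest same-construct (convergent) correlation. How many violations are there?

1

Convergent (same construct = openness): Scale B, Scale A, Scale C.
Smallest convergent = 0.55. Discriminant |r|: 0.71, 0.20, 0.17; count ≥ 0.55 → 1.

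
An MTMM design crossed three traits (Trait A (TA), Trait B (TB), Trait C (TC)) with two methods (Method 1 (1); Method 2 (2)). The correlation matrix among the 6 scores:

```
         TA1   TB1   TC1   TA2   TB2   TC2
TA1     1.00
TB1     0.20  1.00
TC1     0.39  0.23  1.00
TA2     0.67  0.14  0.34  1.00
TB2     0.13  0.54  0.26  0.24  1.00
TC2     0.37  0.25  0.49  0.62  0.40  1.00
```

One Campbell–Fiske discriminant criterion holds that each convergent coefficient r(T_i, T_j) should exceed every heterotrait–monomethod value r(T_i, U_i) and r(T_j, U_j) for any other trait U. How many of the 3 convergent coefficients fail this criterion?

1

Convergent coefficients and their comparison sets:
TA (methods 1·2): 0.67 vs {0.20, 0.24, 0.39, 0.62} → pass.
TB (methods 1·2): 0.54 vs {0.20, 0.24, 0.23, 0.40} → pass.
TC (methods 1·2): 0.49 vs {0.39, 0.62, 0.23, 0.40} → fail.
1 of 3 fail.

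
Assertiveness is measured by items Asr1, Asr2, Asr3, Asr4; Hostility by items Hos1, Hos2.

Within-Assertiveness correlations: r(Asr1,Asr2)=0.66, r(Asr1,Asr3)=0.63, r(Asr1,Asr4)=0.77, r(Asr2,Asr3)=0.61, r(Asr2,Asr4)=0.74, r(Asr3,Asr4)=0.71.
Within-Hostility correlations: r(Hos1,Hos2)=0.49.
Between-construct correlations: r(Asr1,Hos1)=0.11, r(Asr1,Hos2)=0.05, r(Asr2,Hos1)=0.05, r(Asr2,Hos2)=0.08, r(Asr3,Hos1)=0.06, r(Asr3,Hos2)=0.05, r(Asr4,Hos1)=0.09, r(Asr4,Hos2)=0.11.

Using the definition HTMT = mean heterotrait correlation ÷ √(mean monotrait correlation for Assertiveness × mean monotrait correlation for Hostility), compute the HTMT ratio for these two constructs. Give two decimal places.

0.13

Mean heterotrait r = 0.60/8 = 0.0750.
Mean within-Asr = 4.12/6 = 0.6867; mean within-Hos = 0.49/1 = 0.4900.
Geometric mean = √(0.6867 × 0.4900) = 0.5801.
HTMT = 0.0750 / 0.5801 = 0.13.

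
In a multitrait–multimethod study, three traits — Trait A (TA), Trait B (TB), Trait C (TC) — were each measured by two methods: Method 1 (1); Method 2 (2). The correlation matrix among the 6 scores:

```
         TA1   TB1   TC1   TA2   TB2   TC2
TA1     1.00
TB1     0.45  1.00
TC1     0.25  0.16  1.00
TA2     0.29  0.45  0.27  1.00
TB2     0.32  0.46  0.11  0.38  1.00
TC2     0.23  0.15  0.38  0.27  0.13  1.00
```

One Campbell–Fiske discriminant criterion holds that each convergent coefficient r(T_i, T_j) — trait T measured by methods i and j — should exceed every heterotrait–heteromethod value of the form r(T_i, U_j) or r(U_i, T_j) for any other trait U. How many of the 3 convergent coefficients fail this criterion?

1

Each convergent coefficient versus the relevant comparison correlations:
TA (methods 1·2): 0.29 vs {0.32, 0.45, 0.23, 0.27} → fail.
TB (methods 1·2): 0.46 vs {0.45, 0.32, 0.15, 0.11} → pass.
TC (methods 1·2): 0.38 vs {0.27, 0.23, 0.11, 0.15} → pass.
1 of 3 fail.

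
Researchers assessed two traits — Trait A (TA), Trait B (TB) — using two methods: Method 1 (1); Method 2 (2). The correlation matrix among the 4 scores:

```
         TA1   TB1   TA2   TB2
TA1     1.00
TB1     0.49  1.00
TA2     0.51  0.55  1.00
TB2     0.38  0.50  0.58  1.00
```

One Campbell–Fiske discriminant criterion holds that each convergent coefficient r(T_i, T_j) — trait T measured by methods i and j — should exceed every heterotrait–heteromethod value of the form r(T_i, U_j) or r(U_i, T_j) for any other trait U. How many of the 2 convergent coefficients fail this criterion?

2

Checking each validity diagonal entry against its comparison values:
TA (methods 1·2): 0.51 vs {0.38, 0.55} → fail.
TB (methods 1·2): 0.50 vs {0.55, 0.38} → fail.
2 of 2 fail.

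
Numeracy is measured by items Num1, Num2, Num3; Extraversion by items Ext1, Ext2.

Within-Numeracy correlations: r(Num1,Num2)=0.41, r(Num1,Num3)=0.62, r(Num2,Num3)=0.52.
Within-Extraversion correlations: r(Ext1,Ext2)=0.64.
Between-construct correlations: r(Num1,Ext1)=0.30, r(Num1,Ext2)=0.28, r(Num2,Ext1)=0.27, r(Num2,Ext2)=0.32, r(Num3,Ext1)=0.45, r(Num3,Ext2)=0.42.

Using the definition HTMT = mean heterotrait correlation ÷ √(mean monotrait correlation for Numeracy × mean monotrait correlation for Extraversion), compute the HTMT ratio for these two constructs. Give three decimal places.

Between-construct mean = 2.04/6 = 0.3400.
Mean within-Num = 1.55/3 = 0.5167; mean within-Ext = 0.64/1 = 0.6400.
Geometric mean = √(0.5167 × 0.6400) = 0.5751.
HTMT = 0.3400 / 0.5751 = 0.591.

0.591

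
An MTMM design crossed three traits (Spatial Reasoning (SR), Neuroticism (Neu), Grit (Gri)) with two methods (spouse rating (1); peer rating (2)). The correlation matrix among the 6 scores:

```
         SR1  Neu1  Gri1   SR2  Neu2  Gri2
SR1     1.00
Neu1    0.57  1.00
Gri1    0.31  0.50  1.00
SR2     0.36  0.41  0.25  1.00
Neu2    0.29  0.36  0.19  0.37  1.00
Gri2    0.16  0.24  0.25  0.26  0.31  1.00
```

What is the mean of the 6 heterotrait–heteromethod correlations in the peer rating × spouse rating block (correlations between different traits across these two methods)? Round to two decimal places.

0.26

HTHM values (method 2 × method 1): 0.41, 0.25, 0.29, 0.19, 0.16, 0.24; mean = 1.54/6 = 0.26.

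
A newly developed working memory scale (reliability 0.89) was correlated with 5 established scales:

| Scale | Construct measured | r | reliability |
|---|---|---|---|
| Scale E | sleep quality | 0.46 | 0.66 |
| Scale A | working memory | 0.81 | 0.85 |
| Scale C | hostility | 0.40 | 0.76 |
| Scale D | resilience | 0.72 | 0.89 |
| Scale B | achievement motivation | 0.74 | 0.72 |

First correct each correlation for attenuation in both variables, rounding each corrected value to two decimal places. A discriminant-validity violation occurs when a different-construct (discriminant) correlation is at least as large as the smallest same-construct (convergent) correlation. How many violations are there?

0

Disattenuated r (r / √(r_scale · r_new)):
  Scale E (disc): 0.46 / √(0.66·0.89) = 0.60
  Scale A (conv): 0.81 / √(0.85·0.89) = 0.93
  Scale C (disc): 0.40 / √(0.76·0.89) = 0.49
  Scale D (disc): 0.72 / √(0.89·0.89) = 0.81
  Scale B (disc): 0.74 / √(0.72·0.89) = 0.92
Smallest convergent = 0.93. Discriminant values: 0.60, 0.49, 0.81, 0.92; count ≥ 0.93 → 0.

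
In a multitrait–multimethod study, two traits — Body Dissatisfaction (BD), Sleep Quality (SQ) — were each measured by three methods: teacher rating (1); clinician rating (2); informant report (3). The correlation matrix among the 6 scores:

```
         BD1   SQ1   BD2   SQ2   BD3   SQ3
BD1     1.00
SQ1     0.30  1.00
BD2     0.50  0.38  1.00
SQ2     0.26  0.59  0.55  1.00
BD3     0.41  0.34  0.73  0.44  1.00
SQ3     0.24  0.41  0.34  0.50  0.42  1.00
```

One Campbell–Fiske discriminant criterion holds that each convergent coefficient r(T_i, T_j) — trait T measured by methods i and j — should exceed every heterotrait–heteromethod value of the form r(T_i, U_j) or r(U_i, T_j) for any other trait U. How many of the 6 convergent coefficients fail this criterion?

Checking each validity diagonal entry against its comparison values:
BD (methods 1·2): 0.50 vs {0.26, 0.38} → pass.
BD (methods 1·3): 0.41 vs {0.24, 0.34} → pass.
BD (methods 2·3): 0.73 vs {0.34, 0.44} → pass.
SQ (methods 1·2): 0.59 vs {0.38, 0.26} → pass.
SQ (methods 1·3): 0.41 vs {0.34, 0.24} → pass.
SQ (methods 2·3): 0.50 vs {0.44, 0.34} → pass.
0 of 6 fail.

0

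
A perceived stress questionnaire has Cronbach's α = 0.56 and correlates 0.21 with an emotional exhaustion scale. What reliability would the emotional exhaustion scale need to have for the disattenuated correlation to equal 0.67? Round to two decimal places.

0.18

r_true = r_obs / √(r_xx · r_yy) ⇒ 0.67 = 0.21 / √(0.56 · r_yy).
√(0.56 · r_yy) = 0.21 / 0.67 = 0.3134; 0.56 · r_yy = 0.0982; r_yy = 0.0982 / 0.56 ≈ 0.18.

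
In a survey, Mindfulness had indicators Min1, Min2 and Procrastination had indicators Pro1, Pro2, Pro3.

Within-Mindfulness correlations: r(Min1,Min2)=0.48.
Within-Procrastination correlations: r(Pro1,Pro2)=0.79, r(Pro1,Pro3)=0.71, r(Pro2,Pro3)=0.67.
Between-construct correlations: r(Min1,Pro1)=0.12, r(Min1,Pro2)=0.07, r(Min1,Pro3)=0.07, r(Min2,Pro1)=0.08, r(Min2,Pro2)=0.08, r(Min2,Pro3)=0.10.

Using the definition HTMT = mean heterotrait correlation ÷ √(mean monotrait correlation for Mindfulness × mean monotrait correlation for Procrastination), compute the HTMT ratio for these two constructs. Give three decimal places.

0.147

Mean heterotrait r = 0.52/6 = 0.0867.
Mean within-Min = 0.48/1 = 0.4800; mean within-Pro = 2.17/3 = 0.7233.
Geometric mean = √(0.4800 × 0.7233) = 0.5892.
HTMT = 0.0867 / 0.5892 = 0.147.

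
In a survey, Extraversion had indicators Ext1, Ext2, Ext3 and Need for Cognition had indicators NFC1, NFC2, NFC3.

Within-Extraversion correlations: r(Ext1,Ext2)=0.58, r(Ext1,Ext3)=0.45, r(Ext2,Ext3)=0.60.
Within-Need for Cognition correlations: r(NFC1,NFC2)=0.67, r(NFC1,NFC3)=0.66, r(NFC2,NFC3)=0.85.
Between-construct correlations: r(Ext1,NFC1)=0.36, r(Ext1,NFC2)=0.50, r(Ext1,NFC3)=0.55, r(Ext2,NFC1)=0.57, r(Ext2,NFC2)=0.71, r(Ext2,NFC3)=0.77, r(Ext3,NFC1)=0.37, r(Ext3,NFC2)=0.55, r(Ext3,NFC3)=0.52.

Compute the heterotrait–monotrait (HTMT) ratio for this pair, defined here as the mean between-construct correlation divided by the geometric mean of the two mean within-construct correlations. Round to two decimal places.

Between-construct mean = 4.90/9 = 0.5444.
Mean within-Ext = 1.63/3 = 0.5433; mean within-NFC = 2.18/3 = 0.7267.
Geometric mean = √(0.5433 × 0.7267) = 0.6283.
HTMT = 0.5444 / 0.6283 = 0.87.

0.87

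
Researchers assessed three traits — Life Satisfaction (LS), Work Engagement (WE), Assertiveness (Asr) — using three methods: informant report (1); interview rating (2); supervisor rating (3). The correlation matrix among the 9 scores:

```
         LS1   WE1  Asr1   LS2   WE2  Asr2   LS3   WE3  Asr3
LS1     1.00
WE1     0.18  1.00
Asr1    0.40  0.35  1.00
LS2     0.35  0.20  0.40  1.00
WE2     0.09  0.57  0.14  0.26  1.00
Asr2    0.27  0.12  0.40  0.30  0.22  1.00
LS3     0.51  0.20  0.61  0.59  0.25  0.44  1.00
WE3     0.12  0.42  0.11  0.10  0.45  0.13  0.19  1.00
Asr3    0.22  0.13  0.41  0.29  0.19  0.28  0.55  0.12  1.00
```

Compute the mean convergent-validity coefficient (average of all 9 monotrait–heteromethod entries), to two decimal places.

Convergent values: 0.35, 0.51, 0.59, 0.57, 0.42, 0.45, 0.40, 0.41, 0.28; mean = 3.98/9 = 0.44.

0.44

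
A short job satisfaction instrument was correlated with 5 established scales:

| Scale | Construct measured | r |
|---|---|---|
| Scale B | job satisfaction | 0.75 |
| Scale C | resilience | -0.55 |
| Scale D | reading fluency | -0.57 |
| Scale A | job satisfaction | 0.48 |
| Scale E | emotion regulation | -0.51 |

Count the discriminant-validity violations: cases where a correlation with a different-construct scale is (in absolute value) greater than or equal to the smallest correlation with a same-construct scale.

Convergent (same construct = job satisfaction): Scale B, Scale A.
Smallest convergent = 0.48. Discriminant |r|: 0.55, 0.57, 0.51; count ≥ 0.48 → 3.

3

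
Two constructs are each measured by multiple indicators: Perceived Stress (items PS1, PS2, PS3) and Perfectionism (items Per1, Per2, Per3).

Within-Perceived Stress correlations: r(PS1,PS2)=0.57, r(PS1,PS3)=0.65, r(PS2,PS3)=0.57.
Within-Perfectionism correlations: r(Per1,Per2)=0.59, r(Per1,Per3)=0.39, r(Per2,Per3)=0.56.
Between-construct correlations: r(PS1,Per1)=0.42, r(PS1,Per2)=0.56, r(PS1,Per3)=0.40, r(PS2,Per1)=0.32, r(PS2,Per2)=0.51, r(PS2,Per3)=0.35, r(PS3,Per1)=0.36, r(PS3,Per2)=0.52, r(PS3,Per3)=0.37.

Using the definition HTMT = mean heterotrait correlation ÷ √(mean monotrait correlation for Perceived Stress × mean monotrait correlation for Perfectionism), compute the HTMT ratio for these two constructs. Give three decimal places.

Mean heterotrait r = 3.81/9 = 0.4233.
Mean within-PS = 1.79/3 = 0.5967; mean within-Per = 1.54/3 = 0.5133.
Geometric mean = √(0.5967 × 0.5133) = 0.5534.
HTMT = 0.4233 / 0.5534 = 0.765.

0.765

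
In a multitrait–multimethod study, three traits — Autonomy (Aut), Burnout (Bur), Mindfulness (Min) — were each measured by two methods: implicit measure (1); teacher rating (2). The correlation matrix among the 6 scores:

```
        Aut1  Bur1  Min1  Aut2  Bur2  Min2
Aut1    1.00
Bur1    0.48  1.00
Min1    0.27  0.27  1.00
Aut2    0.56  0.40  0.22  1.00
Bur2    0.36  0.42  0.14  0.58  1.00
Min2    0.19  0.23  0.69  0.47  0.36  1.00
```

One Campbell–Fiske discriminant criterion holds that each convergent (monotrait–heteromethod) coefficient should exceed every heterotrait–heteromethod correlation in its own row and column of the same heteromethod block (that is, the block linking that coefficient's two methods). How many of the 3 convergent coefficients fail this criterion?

0

Checking each validity diagonal entry against its comparison values:
Aut (methods 1·2): 0.56 vs {0.36, 0.40, 0.19, 0.22} → pass.
Bur (methods 1·2): 0.42 vs {0.40, 0.36, 0.23, 0.14} → pass.
Min (methods 1·2): 0.69 vs {0.22, 0.19, 0.14, 0.23} → pass.
0 of 3 fail.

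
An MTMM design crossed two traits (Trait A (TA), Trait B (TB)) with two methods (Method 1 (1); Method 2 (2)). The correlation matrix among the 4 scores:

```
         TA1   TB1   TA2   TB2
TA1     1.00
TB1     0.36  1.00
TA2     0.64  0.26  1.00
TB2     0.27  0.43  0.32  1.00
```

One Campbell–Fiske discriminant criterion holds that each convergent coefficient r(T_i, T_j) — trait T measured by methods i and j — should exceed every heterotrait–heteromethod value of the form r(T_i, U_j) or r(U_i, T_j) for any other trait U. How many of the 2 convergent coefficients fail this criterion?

Convergent coefficients and their comparison sets:
TA (methods 1·2): 0.64 vs {0.27, 0.26} → pass.
TB (methods 1·2): 0.43 vs {0.26, 0.27} → pass.
0 of 2 fail.

0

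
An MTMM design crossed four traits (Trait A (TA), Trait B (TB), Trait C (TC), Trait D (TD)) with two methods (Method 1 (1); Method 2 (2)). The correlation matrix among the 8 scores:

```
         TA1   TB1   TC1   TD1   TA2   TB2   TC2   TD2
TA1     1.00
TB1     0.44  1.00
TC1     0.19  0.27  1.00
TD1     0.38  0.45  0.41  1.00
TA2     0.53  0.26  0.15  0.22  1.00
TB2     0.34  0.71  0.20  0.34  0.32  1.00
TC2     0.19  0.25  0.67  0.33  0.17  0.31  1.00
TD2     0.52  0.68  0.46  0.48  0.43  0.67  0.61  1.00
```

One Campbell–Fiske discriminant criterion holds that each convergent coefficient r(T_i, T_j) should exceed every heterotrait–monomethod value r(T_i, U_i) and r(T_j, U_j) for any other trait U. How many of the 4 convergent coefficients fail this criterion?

Convergent coefficients and their comparison sets:
TA (methods 1·2): 0.53 vs {0.44, 0.32, 0.19, 0.17, 0.38, 0.43} → pass.
TB (methods 1·2): 0.71 vs {0.44, 0.32, 0.27, 0.31, 0.45, 0.67} → pass.
TC (methods 1·2): 0.67 vs {0.19, 0.17, 0.27, 0.31, 0.41, 0.61} → pass.
TD (methods 1·2): 0.48 vs {0.38, 0.43, 0.45, 0.67, 0.41, 0.61} → fail.
1 of 4 fail.

1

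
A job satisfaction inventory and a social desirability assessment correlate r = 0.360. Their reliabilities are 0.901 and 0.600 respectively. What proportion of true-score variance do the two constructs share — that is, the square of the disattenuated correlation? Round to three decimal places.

0.240

Disattenuated r = 0.360 / √(0.901 × 0.600) = 0.360 / 0.7353 = 0.4896.
Shared true-score variance = 0.4896² = 0.2397 ≈ 0.240.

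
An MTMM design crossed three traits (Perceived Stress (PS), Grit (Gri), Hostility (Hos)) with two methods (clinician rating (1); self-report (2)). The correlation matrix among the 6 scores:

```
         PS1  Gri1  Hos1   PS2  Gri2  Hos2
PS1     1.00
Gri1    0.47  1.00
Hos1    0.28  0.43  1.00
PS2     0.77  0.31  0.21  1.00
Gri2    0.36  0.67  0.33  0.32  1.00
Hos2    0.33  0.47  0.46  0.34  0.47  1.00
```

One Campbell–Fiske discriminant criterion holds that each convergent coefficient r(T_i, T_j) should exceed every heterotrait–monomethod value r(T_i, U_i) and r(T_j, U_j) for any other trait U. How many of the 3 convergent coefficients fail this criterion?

Convergent coefficients and their comparison sets:
PS (methods 1·2): 0.77 vs {0.47, 0.32, 0.28, 0.34} → pass.
Gri (methods 1·2): 0.67 vs {0.47, 0.32, 0.43, 0.47} → pass.
Hos (methods 1·2): 0.46 vs {0.28, 0.34, 0.43, 0.47} → fail.
1 of 3 fail.

1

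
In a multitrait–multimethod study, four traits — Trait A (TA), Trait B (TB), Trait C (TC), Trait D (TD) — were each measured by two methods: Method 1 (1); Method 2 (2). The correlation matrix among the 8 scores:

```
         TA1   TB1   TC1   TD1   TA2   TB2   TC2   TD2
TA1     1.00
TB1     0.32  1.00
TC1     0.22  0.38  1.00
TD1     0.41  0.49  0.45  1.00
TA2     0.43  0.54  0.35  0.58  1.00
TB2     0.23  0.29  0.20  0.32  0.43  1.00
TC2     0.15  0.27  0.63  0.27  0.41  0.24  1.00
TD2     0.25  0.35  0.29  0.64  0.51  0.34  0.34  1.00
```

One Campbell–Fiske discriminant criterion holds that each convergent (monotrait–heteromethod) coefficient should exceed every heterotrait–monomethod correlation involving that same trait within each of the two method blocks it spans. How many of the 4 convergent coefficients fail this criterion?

Each convergent coefficient versus the relevant comparison correlations:
TA (methods 1·2): 0.43 vs {0.32, 0.43, 0.22, 0.41, 0.41, 0.51} → fail.
TB (methods 1·2): 0.29 vs {0.32, 0.43, 0.38, 0.24, 0.49, 0.34} → fail.
TC (methods 1·2): 0.63 vs {0.22, 0.41, 0.38, 0.24, 0.45, 0.34} → pass.
TD (methods 1·2): 0.64 vs {0.41, 0.51, 0.49, 0.34, 0.45, 0.34} → pass.
2 of 4 fail.

2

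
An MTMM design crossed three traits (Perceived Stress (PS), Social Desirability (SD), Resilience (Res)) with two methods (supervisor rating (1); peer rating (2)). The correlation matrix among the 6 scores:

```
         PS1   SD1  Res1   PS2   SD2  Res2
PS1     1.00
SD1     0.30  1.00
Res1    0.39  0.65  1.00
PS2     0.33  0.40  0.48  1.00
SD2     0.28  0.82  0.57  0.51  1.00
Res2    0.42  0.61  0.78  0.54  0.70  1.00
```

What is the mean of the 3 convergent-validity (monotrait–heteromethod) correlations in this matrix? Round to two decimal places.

0.64

Convergent values: 0.33, 0.82, 0.78; mean = 1.93/3 = 0.64.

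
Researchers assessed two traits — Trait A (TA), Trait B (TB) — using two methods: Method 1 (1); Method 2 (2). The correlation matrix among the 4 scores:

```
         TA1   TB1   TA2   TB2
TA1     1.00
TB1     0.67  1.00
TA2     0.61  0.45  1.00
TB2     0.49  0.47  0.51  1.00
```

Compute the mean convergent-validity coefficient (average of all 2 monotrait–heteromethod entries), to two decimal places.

Convergent values: 0.61, 0.47; mean = 1.08/2 = 0.54.

0.54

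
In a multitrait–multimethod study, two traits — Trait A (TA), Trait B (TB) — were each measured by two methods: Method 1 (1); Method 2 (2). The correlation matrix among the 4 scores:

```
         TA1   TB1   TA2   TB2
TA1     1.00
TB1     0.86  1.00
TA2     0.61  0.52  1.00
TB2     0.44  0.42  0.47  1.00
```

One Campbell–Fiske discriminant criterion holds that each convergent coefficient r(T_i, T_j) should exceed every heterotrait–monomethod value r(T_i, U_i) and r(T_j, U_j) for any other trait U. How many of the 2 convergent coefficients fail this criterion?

Each convergent coefficient versus the relevant comparison correlations:
TA (methods 1·2): 0.61 vs {0.86, 0.47} → fail.
TB (methods 1·2): 0.42 vs {0.86, 0.47} → fail.
2 of 2 fail.

2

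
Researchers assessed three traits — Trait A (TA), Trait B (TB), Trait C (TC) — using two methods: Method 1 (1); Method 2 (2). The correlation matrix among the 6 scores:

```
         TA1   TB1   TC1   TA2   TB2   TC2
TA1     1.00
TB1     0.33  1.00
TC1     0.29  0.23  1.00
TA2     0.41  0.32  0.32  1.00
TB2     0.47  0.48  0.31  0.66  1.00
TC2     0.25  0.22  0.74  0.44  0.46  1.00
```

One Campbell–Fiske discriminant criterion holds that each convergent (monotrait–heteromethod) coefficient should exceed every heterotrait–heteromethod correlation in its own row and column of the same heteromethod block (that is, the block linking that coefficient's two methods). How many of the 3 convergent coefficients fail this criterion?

Each convergent coefficient versus the relevant comparison correlations:
TA (methods 1·2): 0.41 vs {0.47, 0.32, 0.25, 0.32} → fail.
TB (methods 1·2): 0.48 vs {0.32, 0.47, 0.22, 0.31} → pass.
TC (methods 1·2): 0.74 vs {0.32, 0.25, 0.31, 0.22} → pass.
1 of 3 fail.

1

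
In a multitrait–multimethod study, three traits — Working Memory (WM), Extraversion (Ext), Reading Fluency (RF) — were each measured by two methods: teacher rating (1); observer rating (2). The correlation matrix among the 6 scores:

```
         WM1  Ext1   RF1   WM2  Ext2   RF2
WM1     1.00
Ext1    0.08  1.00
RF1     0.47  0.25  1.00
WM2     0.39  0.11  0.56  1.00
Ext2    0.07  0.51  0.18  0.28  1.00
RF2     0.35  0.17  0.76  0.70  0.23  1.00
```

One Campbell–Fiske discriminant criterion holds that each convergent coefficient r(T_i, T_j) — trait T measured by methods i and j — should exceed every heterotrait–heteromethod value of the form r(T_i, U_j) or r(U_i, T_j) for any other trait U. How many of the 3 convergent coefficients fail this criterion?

Convergent coefficients and their comparison sets:
WM (methods 1·2): 0.39 vs {0.07, 0.11, 0.35, 0.56} → fail.
Ext (methods 1·2): 0.51 vs {0.11, 0.07, 0.17, 0.18} → pass.
RF (methods 1·2): 0.76 vs {0.56, 0.35, 0.18, 0.17} → pass.
1 of 3 fail.

1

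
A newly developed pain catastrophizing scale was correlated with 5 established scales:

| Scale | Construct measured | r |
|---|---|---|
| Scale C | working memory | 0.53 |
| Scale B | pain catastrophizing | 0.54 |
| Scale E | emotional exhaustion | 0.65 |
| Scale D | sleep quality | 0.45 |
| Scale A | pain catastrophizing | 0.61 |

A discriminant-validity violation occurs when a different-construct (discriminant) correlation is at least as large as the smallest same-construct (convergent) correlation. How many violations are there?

Convergent (same construct = pain catastrophizing): Scale B, Scale A.
Smallest convergent = 0.54. Discriminant values: 0.53, 0.65, 0.45; count ≥ 0.54 → 1.

1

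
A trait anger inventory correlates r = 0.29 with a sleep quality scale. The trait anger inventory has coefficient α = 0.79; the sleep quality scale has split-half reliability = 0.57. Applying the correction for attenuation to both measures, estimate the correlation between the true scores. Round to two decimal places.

r_true = r_obs / √(r_xx · r_yy) = 0.29 / √(0.79 × 0.57) = 0.29 / √0.4503 = 0.29 / 0.6710 ≈ 0.43.

0.43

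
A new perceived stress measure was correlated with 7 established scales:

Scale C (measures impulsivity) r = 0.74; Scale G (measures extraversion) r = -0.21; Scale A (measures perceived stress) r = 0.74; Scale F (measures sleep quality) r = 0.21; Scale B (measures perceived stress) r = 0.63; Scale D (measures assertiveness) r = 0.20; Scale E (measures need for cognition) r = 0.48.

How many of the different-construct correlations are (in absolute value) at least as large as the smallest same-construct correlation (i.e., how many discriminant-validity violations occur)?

Convergent (same construct = perceived stress): Scale A, Scale B.
Smallest convergent = 0.63. Discriminant |r|: 0.74, 0.21, 0.21, 0.20, 0.48; count ≥ 0.63 → 1.

1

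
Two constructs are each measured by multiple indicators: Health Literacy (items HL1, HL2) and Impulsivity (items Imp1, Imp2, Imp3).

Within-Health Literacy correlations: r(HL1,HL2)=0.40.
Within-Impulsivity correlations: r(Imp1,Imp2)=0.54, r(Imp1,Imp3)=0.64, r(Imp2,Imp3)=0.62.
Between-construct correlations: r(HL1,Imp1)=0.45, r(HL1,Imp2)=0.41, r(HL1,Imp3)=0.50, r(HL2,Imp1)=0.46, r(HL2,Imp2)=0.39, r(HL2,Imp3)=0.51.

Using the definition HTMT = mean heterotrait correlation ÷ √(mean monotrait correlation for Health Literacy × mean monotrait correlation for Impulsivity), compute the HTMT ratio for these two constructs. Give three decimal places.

Between-construct mean = 2.72/6 = 0.4533.
Mean within-HL = 0.40/1 = 0.4000; mean within-Imp = 1.80/3 = 0.6000.
Geometric mean = √(0.4000 × 0.6000) = 0.4899.
HTMT = 0.4533 / 0.4899 = 0.925.

0.925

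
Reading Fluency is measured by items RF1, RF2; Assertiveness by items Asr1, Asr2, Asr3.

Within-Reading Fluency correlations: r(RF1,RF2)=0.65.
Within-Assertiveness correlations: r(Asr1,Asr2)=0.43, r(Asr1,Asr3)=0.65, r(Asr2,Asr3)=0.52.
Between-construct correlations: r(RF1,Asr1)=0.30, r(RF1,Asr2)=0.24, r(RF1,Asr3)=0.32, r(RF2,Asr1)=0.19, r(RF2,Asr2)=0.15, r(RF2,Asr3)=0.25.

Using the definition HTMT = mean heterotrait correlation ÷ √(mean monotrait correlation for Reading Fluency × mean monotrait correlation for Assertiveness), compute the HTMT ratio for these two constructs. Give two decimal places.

0.41

Mean between = 1.45/6 = 0.2417.
Mean within-RF = 0.65/1 = 0.6500; mean within-Asr = 1.60/3 = 0.5333.
Geometric mean = √(0.6500 × 0.5333) = 0.5888.
HTMT = 0.2417 / 0.5888 = 0.41.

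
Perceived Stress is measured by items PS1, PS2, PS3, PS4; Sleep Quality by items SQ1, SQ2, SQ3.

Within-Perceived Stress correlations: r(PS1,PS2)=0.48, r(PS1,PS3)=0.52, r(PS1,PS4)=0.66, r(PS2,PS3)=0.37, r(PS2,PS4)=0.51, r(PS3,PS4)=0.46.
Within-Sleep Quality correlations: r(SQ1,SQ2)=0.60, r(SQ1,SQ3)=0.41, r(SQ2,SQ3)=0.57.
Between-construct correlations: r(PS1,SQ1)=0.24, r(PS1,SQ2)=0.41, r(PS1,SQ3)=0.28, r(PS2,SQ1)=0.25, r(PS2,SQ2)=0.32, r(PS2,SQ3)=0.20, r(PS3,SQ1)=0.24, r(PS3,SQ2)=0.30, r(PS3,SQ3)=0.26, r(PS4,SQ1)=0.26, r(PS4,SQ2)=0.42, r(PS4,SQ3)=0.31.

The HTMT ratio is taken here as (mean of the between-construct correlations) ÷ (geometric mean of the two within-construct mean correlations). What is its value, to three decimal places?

Mean between = 3.49/12 = 0.2908.
Mean within-PS = 3.00/6 = 0.5000; mean within-SQ = 1.58/3 = 0.5267.
Geometric mean = √(0.5000 × 0.5267) = 0.5132.
HTMT = 0.2908 / 0.5132 = 0.567.

0.567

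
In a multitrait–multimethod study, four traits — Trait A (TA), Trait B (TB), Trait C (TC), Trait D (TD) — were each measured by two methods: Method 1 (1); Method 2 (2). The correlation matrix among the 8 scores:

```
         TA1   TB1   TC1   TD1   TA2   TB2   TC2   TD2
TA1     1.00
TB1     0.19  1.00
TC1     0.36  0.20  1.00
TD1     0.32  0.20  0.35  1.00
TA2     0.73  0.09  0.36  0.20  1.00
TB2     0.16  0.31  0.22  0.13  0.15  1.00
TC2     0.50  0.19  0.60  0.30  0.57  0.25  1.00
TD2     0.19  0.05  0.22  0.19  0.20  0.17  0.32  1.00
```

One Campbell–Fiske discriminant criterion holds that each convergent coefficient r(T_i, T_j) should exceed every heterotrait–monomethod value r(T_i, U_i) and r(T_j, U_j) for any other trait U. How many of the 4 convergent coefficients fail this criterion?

1

Each convergent coefficient versus the relevant comparison correlations:
TA (methods 1·2): 0.73 vs {0.19, 0.15, 0.36, 0.57, 0.32, 0.20} → pass.
TB (methods 1·2): 0.31 vs {0.19, 0.15, 0.20, 0.25, 0.20, 0.17} → pass.
TC (methods 1·2): 0.60 vs {0.36, 0.57, 0.20, 0.25, 0.35, 0.32} → pass.
TD (methods 1·2): 0.19 vs {0.32, 0.20, 0.20, 0.17, 0.35, 0.32} → fail.
1 of 4 fail.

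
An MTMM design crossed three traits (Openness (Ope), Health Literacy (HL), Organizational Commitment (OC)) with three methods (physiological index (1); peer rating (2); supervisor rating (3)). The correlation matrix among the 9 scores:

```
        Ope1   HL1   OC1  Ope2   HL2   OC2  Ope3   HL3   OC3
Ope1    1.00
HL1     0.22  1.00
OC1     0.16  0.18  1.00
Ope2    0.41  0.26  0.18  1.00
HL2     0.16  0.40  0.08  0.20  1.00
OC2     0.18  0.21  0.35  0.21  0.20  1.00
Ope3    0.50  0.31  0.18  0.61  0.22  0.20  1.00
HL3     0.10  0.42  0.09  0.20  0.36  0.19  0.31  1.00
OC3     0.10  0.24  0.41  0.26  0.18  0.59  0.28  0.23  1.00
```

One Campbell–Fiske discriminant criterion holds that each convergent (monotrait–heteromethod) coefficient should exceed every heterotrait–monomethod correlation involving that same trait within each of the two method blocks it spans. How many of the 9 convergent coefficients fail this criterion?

Convergent coefficients and their comparison sets:
Ope (methods 1·2): 0.41 vs {0.22, 0.20, 0.16, 0.21} → pass.
Ope (methods 1·3): 0.50 vs {0.22, 0.31, 0.16, 0.28} → pass.
Ope (methods 2·3): 0.61 vs {0.20, 0.31, 0.21, 0.28} → pass.
HL (methods 1·2): 0.40 vs {0.22, 0.20, 0.18, 0.20} → pass.
HL (methods 1·3): 0.42 vs {0.22, 0.31, 0.18, 0.23} → pass.
HL (methods 2·3): 0.36 vs {0.20, 0.31, 0.20, 0.23} → pass.
OC (methods 1·2): 0.35 vs {0.16, 0.21, 0.18, 0.20} → pass.
OC (methods 1·3): 0.41 vs {0.16, 0.28, 0.18, 0.23} → pass.
OC (methods 2·3): 0.59 vs {0.21, 0.28, 0.20, 0.23} → pass.
0 of 9 fail.

0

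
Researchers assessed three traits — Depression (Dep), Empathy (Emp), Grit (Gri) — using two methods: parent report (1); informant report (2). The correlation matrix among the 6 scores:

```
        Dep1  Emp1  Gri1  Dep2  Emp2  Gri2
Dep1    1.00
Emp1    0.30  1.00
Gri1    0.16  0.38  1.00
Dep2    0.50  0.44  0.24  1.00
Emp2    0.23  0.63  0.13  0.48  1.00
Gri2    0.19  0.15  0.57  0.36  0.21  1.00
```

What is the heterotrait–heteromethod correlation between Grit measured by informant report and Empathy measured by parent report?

0.15

Different traits and methods: r(Gri2, Emp1) = 0.15.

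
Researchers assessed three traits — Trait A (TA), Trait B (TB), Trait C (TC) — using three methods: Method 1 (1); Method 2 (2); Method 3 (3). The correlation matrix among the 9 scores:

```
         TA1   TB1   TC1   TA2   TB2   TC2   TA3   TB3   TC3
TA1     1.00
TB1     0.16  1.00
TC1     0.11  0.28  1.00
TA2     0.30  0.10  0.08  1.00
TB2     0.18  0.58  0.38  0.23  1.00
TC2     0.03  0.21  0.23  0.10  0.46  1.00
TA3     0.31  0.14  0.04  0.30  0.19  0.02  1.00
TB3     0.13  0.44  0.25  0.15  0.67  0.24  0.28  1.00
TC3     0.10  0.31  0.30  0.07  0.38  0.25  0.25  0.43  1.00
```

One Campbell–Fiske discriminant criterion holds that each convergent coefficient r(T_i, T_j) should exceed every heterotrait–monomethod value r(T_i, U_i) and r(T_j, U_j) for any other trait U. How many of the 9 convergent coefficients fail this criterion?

Checking each validity diagonal entry against its comparison values:
TA (methods 1·2): 0.30 vs {0.16, 0.23, 0.11, 0.10} → pass.
TA (methods 1·3): 0.31 vs {0.16, 0.28, 0.11, 0.25} → pass.
TA (methods 2·3): 0.30 vs {0.23, 0.28, 0.10, 0.25} → pass.
TB (methods 1·2): 0.58 vs {0.16, 0.23, 0.28, 0.46} → pass.
TB (methods 1·3): 0.44 vs {0.16, 0.28, 0.28, 0.43} → pass.
TB (methods 2·3): 0.67 vs {0.23, 0.28, 0.46, 0.43} → pass.
TC (methods 1·2): 0.23 vs {0.11, 0.10, 0.28, 0.46} → fail.
TC (methods 1·3): 0.30 vs {0.11, 0.25, 0.28, 0.43} → fail.
TC (methods 2·3): 0.25 vs {0.10, 0.25, 0.46, 0.43} → fail.
3 of 9 fail.

3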